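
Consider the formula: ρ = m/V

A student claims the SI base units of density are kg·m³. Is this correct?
Units of each symbol in ρ = m/V:
  m (mass): kg
  V (volume): m³  → in the denominator, contributes 1/m³

Multiplying the contributions: [kg] · [1/m³]
Adding exponents of each base unit: kg: 1, m: -3
SI base units of density: kg/m³

The claimed units kg·m³ (exponents kg: 1, m: 3) do not match the derived units kg/m³ (exponents kg: 1, m: -3), so the claim is incorrect.

Answer: No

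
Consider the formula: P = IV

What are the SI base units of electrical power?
Units of each symbol in P = IV:
  I (current): A
  V (voltage, in volts): kg·m²/(s³·A)

Multiplying the contributions: [A] · [kg·m²/(s³·A)]
Adding exponents of each base unit: kg: 1, m: 2, s: -3
SI base units of electrical power: kg·m²/s³

Answer: kg·m²/s³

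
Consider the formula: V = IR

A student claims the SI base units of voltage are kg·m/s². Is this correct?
Units of each symbol in V = IR:
  I (current): A
  R (resistance, in ohms): kg·m²/(s³·A²)

Multiplying the contributions: [A] · [kg·m²/(s³·A²)]
Adding exponents of each base unit: kg: 1, m: 2, s: -3, A: -1
SI base units of voltage: kg·m²/(s³·A)

The claimed units kg·m/s² (exponents kg: 1, m: 1, s: -2) do not match the derived units kg·m²/(s³·A) (exponents kg: 1, m: 2, s: -3, A: -1), so the claim is incorrect.

Answer: No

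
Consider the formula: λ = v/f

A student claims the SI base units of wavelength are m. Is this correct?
Units of each symbol in λ = v/f:
  v (wave speed): m/s
  f (frequency): 1/s  → in the denominator, contributes s

Multiplying the contributions: [m/s] · [s]
Adding exponents of each base unit: m: 1
SI base units of wavelength: m

The claimed units m match the derived units, so the claim is correct.

Answer: Yes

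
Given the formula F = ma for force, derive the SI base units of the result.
Units of each symbol in F = ma:
  m (mass): kg
  a (acceleration): m/s²

Multiplying the contributions: [kg] · [m/s²]
Adding exponents of each base unit: kg: 1, m: 1, s: -2
SI base units of force: kg·m/s²

Answer: kg·m/s²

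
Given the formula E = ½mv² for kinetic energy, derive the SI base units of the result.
Units of each symbol in E = ½mv²:
  m (mass): kg
  v (speed): m/s  → to the power 2, contributes m²/s²
  The factor ½ is dimensionless.

Multiplying the contributions: [kg] · [m²/s²]
Adding exponents of each base unit: kg: 1, m: 2, s: -2
SI base units of kinetic energy: kg·m²/s²

Answer: kg·m²/s²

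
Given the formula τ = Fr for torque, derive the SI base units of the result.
Units of each symbol in τ = Fr:
  F (force): kg·m/s²
  r (lever arm): m

Multiplying the contributions: [kg·m/s²] · [m]
Adding exponents of each base unit: kg: 1, m: 2, s: -2
SI base units of torque: kg·m²/s²

Answer: kg·m²/s²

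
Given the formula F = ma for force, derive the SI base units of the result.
Units of each symbol in F = ma:
  m (mass): kg
  a (acceleration): m/s²

Multiplying the contributions: [kg] · [m/s²]
Adding exponents of each base unit: kg: 1, m: 1, s: -2
SI base units of force: kg·m/s²

Answer: kg·m/s²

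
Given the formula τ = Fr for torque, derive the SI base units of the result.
Units of each symbol in τ = Fr:
  F (force): kg·m/s²
  r (lever arm): m

Multiplying the contributions: [kg·m/s²] · [m]
Adding exponents of each base unit: kg: 1, m: 2, s: -2
SI base units of torque: kg·m²/s²

Answer: kg·m²/s²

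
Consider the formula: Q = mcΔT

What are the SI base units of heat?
Units of each symbol in Q = mcΔT:
  m (mass): kg
  c (specific heat capacity, in J/(kg·K)): m²/(s²·K)
  ΔT (temperature change): K

Multiplying the contributions: [kg] · [m²/(s²·K)] · [K]
Adding exponents of each base unit: kg: 1, m: 2, s: -2
SI base units of heat: kg·m²/s²

Answer: kg·m²/s²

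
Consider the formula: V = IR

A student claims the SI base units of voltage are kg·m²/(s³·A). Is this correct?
Units of each symbol in V = IR:
  I (current): A
  R (resistance, in ohms): kg·m²/(s³·A²)

Multiplying the contributions: [A] · [kg·m²/(s³·A²)]
Adding exponents of each base unit: kg: 1, m: 2, s: -3, A: -1
SI base units of voltage: kg·m²/(s³·A)

The claimed units kg·m²/(s³·A) match the derived units, so the claim is correct.

Answer: Yes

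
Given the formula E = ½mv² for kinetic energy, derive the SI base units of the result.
Units of each symbol in E = ½mv²:
  m (mass): kg
  v (speed): m/s  → to the power 2, contributes m²/s²
  The factor ½ is dimensionless.

Multiplying the contributions: [kg] · [m²/s²]
Adding exponents of each base unit: kg: 1, m: 2, s: -2
SI base units of kinetic energy: kg·m²/s²

Answer: kg·m²/s²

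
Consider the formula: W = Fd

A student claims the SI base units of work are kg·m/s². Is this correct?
Units of each symbol in W = Fd:
  F (force): kg·m/s²
  d (displacement): m

Multiplying the contributions: [kg·m/s²] · [m]
Adding exponents of each base unit: kg: 1, m: 2, s: -2
SI base units of work: kg·m²/s²

The claimed units kg·m/s² (exponents kg: 1, m: 1, s: -2) do not match the derived units kg·m²/s² (exponents kg: 1, m: 2, s: -2), so the claim is incorrect.

Answer: No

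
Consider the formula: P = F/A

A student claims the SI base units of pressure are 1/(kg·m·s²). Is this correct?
Units of each symbol in P = F/A:
  F (force): kg·m/s²
  A (area): m²  → in the denominator, contributes 1/m²

Multiplying the contributions: [kg·m/s²] · [1/m²]
Adding exponents of each base unit: kg: 1, m: -1, s: -2
SI base units of pressure: kg/(m·s²)

The claimed units 1/(kg·m·s²) (exponents kg: -1, m: -1, s: -2) do not match the derived units kg/(m·s²) (exponents kg: 1, m: -1, s: -2), so the claim is incorrect.

Answer: No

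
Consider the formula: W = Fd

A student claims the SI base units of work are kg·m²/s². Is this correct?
Units of each symbol in W = Fd:
  F (force): kg·m/s²
  d (displacement): m

Multiplying the contributions: [kg·m/s²] · [m]
Adding exponents of each base unit: kg: 1, m: 2, s: -2
SI base units of work: kg·m²/s²

The claimed units kg·m²/s² match the derived units, so the claim is correct.

Answer: Yes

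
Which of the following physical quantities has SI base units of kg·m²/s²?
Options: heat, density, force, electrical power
Checking the SI base units of each option:
  heat (Q = mcΔT): kg·m²/s²  ✓ matches
  density (ρ = m/V): kg/m³  ✗
  force (F = ma): kg·m/s²  ✗
  electrical power (P = IV): kg·m²/s³  ✗

Only heat has units kg·m²/s².

Answer: heat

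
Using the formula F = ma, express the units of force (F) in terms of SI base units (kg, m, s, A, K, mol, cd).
Units of each symbol in F = ma:
  m (mass): kg
  a (acceleration): m/s²

Multiplying the contributions: [kg] · [m/s²]
Adding exponents of each base unit: kg: 1, m: 1, s: -2
SI base units of force: kg·m/s²

Answer: kg·m/s²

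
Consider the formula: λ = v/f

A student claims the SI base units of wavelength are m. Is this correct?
Units of each symbol in λ = v/f:
  v (wave speed): m/s
  f (frequency): 1/s  → in the denominator, contributes s

Multiplying the contributions: [m/s] · [s]
Adding exponents of each base unit: m: 1
SI base units of wavelength: m

The claimed units m match the derived units, so the claim is correct.

Answer: Yes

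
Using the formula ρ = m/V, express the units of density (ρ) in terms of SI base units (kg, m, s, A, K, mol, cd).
Units of each symbol in ρ = m/V:
  m (mass): kg
  V (volume): m³  → in the denominator, contributes 1/m³

Multiplying the contributions: [kg] · [1/m³]
Adding exponents of each base unit: kg: 1, m: -3
SI base units of density: kg/m³

Answer: kg/m³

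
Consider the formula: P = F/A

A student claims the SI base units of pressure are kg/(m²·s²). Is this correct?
Units of each symbol in P = F/A:
  F (force): kg·m/s²
  A (area): m²  → in the denominator, contributes 1/m²

Multiplying the contributions: [kg·m/s²] · [1/m²]
Adding exponents of each base unit: kg: 1, m: -1, s: -2
SI base units of pressure: kg/(m·s²)

The claimed units kg/(m²·s²) (exponents kg: 1, m: -2, s: -2) do not match the derived units kg/(m·s²) (exponents kg: 1, m: -1, s: -2), so the claim is incorrect.

Answer: No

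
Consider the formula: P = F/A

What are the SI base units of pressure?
Units of each symbol in P = F/A:
  F (force): kg·m/s²
  A (area): m²  → in the denominator, contributes 1/m²

Multiplying the contributions: [kg·m/s²] · [1/m²]
Adding exponents of each base unit: kg: 1, m: -1, s: -2
SI base units of pressure: kg/(m·s²)

Answer: kg/(m·s²)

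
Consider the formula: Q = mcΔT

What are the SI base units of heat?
Units of each symbol in Q = mcΔT:
  m (mass): kg
  c (specific heat capacity, in J/(kg·K)): m²/(s²·K)
  ΔT (temperature change): K

Multiplying the contributions: [kg] · [m²/(s²·K)] · [K]
Adding exponents of each base unit: kg: 1, m: 2, s: -2
SI base units of heat: kg·m²/s²

Answer: kg·m²/s²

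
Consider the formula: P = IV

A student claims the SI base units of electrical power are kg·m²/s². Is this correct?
Units of each symbol in P = IV:
  I (current): A
  V (voltage, in volts): kg·m²/(s³·A)

Multiplying the contributions: [A] · [kg·m²/(s³·A)]
Adding exponents of each base unit: kg: 1, m: 2, s: -3
SI base units of electrical power: kg·m²/s³

The claimed units kg·m²/s² (exponents kg: 1, m: 2, s: -2) do not match the derived units kg·m²/s³ (exponents kg: 1, m: 2, s: -3), so the claim is incorrect.

Answer: No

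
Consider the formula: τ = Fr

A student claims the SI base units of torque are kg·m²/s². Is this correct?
Units of each symbol in τ = Fr:
  F (force): kg·m/s²
  r (lever arm): m

Multiplying the contributions: [kg·m/s²] · [m]
Adding exponents of each base unit: kg: 1, m: 2, s: -2
SI base units of torque: kg·m²/s²

The claimed units kg·m²/s² match the derived units, so the claim is correct.

Answer: Yes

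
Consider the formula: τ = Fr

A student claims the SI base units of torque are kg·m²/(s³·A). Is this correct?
Units of each symbol in τ = Fr:
  F (force): kg·m/s²
  r (lever arm): m

Multiplying the contributions: [kg·m/s²] · [m]
Adding exponents of each base unit: kg: 1, m: 2, s: -2
SI base units of torque: kg·m²/s²

The claimed units kg·m²/(s³·A) (exponents kg: 1, m: 2, s: -3, A: -1) do not match the derived units kg·m²/s² (exponents kg: 1, m: 2, s: -2), so the claim is incorrect.

Answer: No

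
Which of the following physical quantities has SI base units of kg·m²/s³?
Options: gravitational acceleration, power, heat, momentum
Checking the SI base units of each option:
  gravitational acceleration (g = GM/r²): m/s²  ✗
  power (P = W/t): kg·m²/s³  ✓ matches
  heat (Q = mcΔT): kg·m²/s²  ✗
  momentum (p = mv): kg·m/s  ✗

Only power has units kg·m²/s³.

Answer: power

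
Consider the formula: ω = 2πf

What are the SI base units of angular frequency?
Units of each symbol in ω = 2πf:
  f (frequency): 1/s
  The factor 2π is dimensionless.

Multiplying the contributions: [1/s]
Adding exponents of each base unit: s: -1
SI base units of angular frequency: 1/s

Answer: 1/s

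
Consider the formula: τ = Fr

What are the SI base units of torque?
Units of each symbol in τ = Fr:
  F (force): kg·m/s²
  r (lever arm): m

Multiplying the contributions: [kg·m/s²] · [m]
Adding exponents of each base unit: kg: 1, m: 2, s: -2
SI base units of torque: kg·m²/s²

Answer: kg·m²/s²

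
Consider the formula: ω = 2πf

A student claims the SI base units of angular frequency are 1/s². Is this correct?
Units of each symbol in ω = 2πf:
  f (frequency): 1/s
  The factor 2π is dimensionless.

Multiplying the contributions: [1/s]
Adding exponents of each base unit: s: -1
SI base units of angular frequency: 1/s

The claimed units 1/s² (exponents s: -2) do not match the derived units 1/s (exponents s: -1), so the claim is incorrect.

Answer: No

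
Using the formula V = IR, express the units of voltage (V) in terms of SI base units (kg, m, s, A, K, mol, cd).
Units of each symbol in V = IR:
  I (current): A
  R (resistance, in ohms): kg·m²/(s³·A²)

Multiplying the contributions: [A] · [kg·m²/(s³·A²)]
Adding exponents of each base unit: kg: 1, m: 2, s: -3, A: -1
SI base units of voltage: kg·m²/(s³·A)

Answer: kg·m²/(s³·A)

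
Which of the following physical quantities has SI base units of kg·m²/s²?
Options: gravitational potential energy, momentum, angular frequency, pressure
Checking the SI base units of each option:
  gravitational potential energy (U = -GMm/r): kg·m²/s²  ✓ matches
  momentum (p = mv): kg·m/s  ✗
  angular frequency (ω = 2πf): 1/s  ✗
  pressure (P = F/A): kg/(m·s²)  ✗

Only gravitational potential energy has units kg·m²/s².

Answer: gravitational potential energy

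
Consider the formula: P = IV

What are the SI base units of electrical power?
Units of each symbol in P = IV:
  I (current): A
  V (voltage, in volts): kg·m²/(s³·A)

Multiplying the contributions: [A] · [kg·m²/(s³·A)]
Adding exponents of each base unit: kg: 1, m: 2, s: -3
SI base units of electrical power: kg·m²/s³

Answer: kg·m²/s³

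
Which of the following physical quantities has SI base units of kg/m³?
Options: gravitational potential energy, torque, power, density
Checking the SI base units of each option:
  gravitational potential energy (U = -GMm/r): kg·m²/s²  ✗
  torque (τ = Fr): kg·m²/s²  ✗
  power (P = W/t): kg·m²/s³  ✗
  density (ρ = m/V): kg/m³  ✓ matches

Only density has units kg/m³.

Answer: density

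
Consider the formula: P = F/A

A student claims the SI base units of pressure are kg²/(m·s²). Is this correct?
Units of each symbol in P = F/A:
  F (force): kg·m/s²
  A (area): m²  → in the denominator, contributes 1/m²

Multiplying the contributions: [kg·m/s²] · [1/m²]
Adding exponents of each base unit: kg: 1, m: -1, s: -2
SI base units of pressure: kg/(m·s²)

The claimed units kg²/(m·s²) (exponents kg: 2, m: -1, s: -2) do not match the derived units kg/(m·s²) (exponents kg: 1, m: -1, s: -2), so the claim is incorrect.

Answer: No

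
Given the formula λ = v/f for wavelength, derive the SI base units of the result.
Units of each symbol in λ = v/f:
  v (wave speed): m/s
  f (frequency): 1/s  → in the denominator, contributes s

Multiplying the contributions: [m/s] · [s]
Adding exponents of each base unit: m: 1
SI base units of wavelength: m

Answer: m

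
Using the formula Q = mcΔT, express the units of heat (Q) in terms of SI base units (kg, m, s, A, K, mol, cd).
Units of each symbol in Q = mcΔT:
  m (mass): kg
  c (specific heat capacity, in J/(kg·K)): m²/(s²·K)
  ΔT (temperature change): K

Multiplying the contributions: [kg] · [m²/(s²·K)] · [K]
Adding exponents of each base unit: kg: 1, m: 2, s: -2
SI base units of heat: kg·m²/s²

Answer: kg·m²/s²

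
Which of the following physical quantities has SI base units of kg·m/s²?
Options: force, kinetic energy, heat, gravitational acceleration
Checking the SI base units of each option:
  force (F = ma): kg·m/s²  ✓ matches
  kinetic energy (E = ½mv²): kg·m²/s²  ✗
  heat (Q = mcΔT): kg·m²/s²  ✗
  gravitational acceleration (g = GM/r²): m/s²  ✗

Only force has units kg·m/s².

Answer: force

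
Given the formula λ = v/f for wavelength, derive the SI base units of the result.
Units of each symbol in λ = v/f:
  v (wave speed): m/s
  f (frequency): 1/s  → in the denominator, contributes s

Multiplying the contributions: [m/s] · [s]
Adding exponents of each base unit: m: 1
SI base units of wavelength: m

Answer: m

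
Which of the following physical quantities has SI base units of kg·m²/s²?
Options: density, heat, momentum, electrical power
Checking the SI base units of each option:
  density (ρ = m/V): kg/m³  ✗
  heat (Q = mcΔT): kg·m²/s²  ✓ matches
  momentum (p = mv): kg·m/s  ✗
  electrical power (P = IV): kg·m²/s³  ✗

Only heat has units kg·m²/s².

Answer: heat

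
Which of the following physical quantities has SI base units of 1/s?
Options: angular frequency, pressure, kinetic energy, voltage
Checking the SI base units of each option:
  angular frequency (ω = 2πf): 1/s  ✓ matches
  pressure (P = F/A): kg/(m·s²)  ✗
  kinetic energy (E = ½mv²): kg·m²/s²  ✗
  voltage (V = IR): kg·m²/(s³·A)  ✗

Only angular frequency has units 1/s.

Answer: angular frequency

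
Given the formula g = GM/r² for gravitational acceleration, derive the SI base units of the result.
Units of each symbol in g = GM/r²:
  G (gravitational constant): m³/(kg·s²)
  M (mass): kg
  r (distance): m  → to the power 2 in the denominator, contributes 1/m²

Multiplying the contributions: [m³/(kg·s²)] · [kg] · [1/m²]
Adding exponents of each base unit: m: 1, s: -2
SI base units of gravitational acceleration: m/s²

Answer: m/s²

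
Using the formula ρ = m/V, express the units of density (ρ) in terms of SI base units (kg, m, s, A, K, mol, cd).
Units of each symbol in ρ = m/V:
  m (mass): kg
  V (volume): m³  → in the denominator, contributes 1/m³

Multiplying the contributions: [kg] · [1/m³]
Adding exponents of each base unit: kg: 1, m: -3
SI base units of density: kg/m³

Answer: kg/m³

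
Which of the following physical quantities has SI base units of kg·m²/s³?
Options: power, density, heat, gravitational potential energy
Checking the SI base units of each option:
  power (P = W/t): kg·m²/s³  ✓ matches
  density (ρ = m/V): kg/m³  ✗
  heat (Q = mcΔT): kg·m²/s²  ✗
  gravitational potential energy (U = -GMm/r): kg·m²/s²  ✗

Only power has units kg·m²/s³.

Answer: power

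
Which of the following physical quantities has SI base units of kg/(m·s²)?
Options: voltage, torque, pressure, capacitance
Checking the SI base units of each option:
  voltage (V = IR): kg·m²/(s³·A)  ✗
  torque (τ = Fr): kg·m²/s²  ✗
  pressure (P = F/A): kg/(m·s²)  ✓ matches
  capacitance (C = Q/V): s⁴·A²/(kg·m²)  ✗

Only pressure has units kg/(m·s²).

Answer: pressure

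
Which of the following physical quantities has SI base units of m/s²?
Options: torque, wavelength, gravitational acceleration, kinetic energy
Checking the SI base units of each option:
  torque (τ = Fr): kg·m²/s²  ✗
  wavelength (λ = v/f): m  ✗
  gravitational acceleration (g = GM/r²): m/s²  ✓ matches
  kinetic energy (E = ½mv²): kg·m²/s²  ✗

Only gravitational acceleration has units m/s².

Answer: gravitational acceleration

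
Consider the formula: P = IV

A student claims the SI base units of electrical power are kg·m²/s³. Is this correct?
Units of each symbol in P = IV:
  I (current): A
  V (voltage, in volts): kg·m²/(s³·A)

Multiplying the contributions: [A] · [kg·m²/(s³·A)]
Adding exponents of each base unit: kg: 1, m: 2, s: -3
SI base units of electrical power: kg·m²/s³

The claimed units kg·m²/s³ match the derived units, so the claim is correct.

Answer: Yes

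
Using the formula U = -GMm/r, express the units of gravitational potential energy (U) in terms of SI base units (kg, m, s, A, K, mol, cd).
Units of each symbol in U = -GMm/r:
  G (gravitational constant): m³/(kg·s²)
  M (mass): kg
  m (mass): kg
  r (distance): m  → in the denominator, contributes 1/m
  The minus sign does not affect the units.

Multiplying the contributions: [m³/(kg·s²)] · [kg] · [kg] · [1/m]
Adding exponents of each base unit: kg: 1, m: 2, s: -2
SI base units of gravitational potential energy: kg·m²/s²

Answer: kg·m²/s²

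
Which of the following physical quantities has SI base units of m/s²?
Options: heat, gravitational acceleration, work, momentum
Checking the SI base units of each option:
  heat (Q = mcΔT): kg·m²/s²  ✗
  gravitational acceleration (g = GM/r²): m/s²  ✓ matches
  work (W = Fd): kg·m²/s²  ✗
  momentum (p = mv): kg·m/s  ✗

Only gravitational acceleration has units m/s².

Answer: gravitational acceleration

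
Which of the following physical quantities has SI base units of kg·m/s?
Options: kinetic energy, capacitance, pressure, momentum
Checking the SI base units of each option:
  kinetic energy (E = ½mv²): kg·m²/s²  ✗
  capacitance (C = Q/V): s⁴·A²/(kg·m²)  ✗
  pressure (P = F/A): kg/(m·s²)  ✗
  momentum (p = mv): kg·m/s  ✓ matches

Only momentum has units kg·m/s.

Answer: momentum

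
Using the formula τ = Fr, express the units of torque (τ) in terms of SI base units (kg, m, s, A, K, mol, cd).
Units of each symbol in τ = Fr:
  F (force): kg·m/s²
  r (lever arm): m

Multiplying the contributions: [kg·m/s²] · [m]
Adding exponents of each base unit: kg: 1, m: 2, s: -2
SI base units of torque: kg·m²/s²

Answer: kg·m²/s²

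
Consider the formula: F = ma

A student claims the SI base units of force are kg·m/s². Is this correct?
Units of each symbol in F = ma:
  m (mass): kg
  a (acceleration): m/s²

Multiplying the contributions: [kg] · [m/s²]
Adding exponents of each base unit: kg: 1, m: 1, s: -2
SI base units of force: kg·m/s²

The claimed units kg·m/s² match the derived units, so the claim is correct.

Answer: Yes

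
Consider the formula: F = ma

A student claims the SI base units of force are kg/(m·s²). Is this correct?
Units of each symbol in F = ma:
  m (mass): kg
  a (acceleration): m/s²

Multiplying the contributions: [kg] · [m/s²]
Adding exponents of each base unit: kg: 1, m: 1, s: -2
SI base units of force: kg·m/s²

The claimed units kg/(m·s²) (exponents kg: 1, m: -1, s: -2) do not match the derived units kg·m/s² (exponents kg: 1, m: 1, s: -2), so the claim is incorrect.

Answer: No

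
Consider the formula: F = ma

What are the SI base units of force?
Units of each symbol in F = ma:
  m (mass): kg
  a (acceleration): m/s²

Multiplying the contributions: [kg] · [m/s²]
Adding exponents of each base unit: kg: 1, m: 1, s: -2
SI base units of force: kg·m/s²

Answer: kg·m/s²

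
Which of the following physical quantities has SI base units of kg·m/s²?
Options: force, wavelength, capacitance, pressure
Checking the SI base units of each option:
  force (F = ma): kg·m/s²  ✓ matches
  wavelength (λ = v/f): m  ✗
  capacitance (C = Q/V): s⁴·A²/(kg·m²)  ✗
  pressure (P = F/A): kg/(m·s²)  ✗

Only force has units kg·m/s².

Answer: force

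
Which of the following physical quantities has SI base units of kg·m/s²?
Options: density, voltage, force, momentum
Checking the SI base units of each option:
  density (ρ = m/V): kg/m³  ✗
  voltage (V = IR): kg·m²/(s³·A)  ✗
  force (F = ma): kg·m/s²  ✓ matches
  momentum (p = mv): kg·m/s  ✗

Only force has units kg·m/s².

Answer: force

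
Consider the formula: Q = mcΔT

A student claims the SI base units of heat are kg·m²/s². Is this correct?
Units of each symbol in Q = mcΔT:
  m (mass): kg
  c (specific heat capacity, in J/(kg·K)): m²/(s²·K)
  ΔT (temperature change): K

Multiplying the contributions: [kg] · [m²/(s²·K)] · [K]
Adding exponents of each base unit: kg: 1, m: 2, s: -2
SI base units of heat: kg·m²/s²

The claimed units kg·m²/s² match the derived units, so the claim is correct.

Answer: Yes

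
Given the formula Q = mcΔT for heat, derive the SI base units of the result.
Units of each symbol in Q = mcΔT:
  m (mass): kg
  c (specific heat capacity, in J/(kg·K)): m²/(s²·K)
  ΔT (temperature change): K

Multiplying the contributions: [kg] · [m²/(s²·K)] · [K]
Adding exponents of each base unit: kg: 1, m: 2, s: -2
SI base units of heat: kg·m²/s²

Answer: kg·m²/s²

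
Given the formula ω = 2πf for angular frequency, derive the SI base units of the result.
Units of each symbol in ω = 2πf:
  f (frequency): 1/s
  The factor 2π is dimensionless.

Multiplying the contributions: [1/s]
Adding exponents of each base unit: s: -1
SI base units of angular frequency: 1/s

Answer: 1/s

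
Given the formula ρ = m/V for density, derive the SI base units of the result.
Units of each symbol in ρ = m/V:
  m (mass): kg
  V (volume): m³  → in the denominator, contributes 1/m³

Multiplying the contributions: [kg] · [1/m³]
Adding exponents of each base unit: kg: 1, m: -3
SI base units of density: kg/m³

Answer: kg/m³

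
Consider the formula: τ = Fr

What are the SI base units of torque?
Units of each symbol in τ = Fr:
  F (force): kg·m/s²
  r (lever arm): m

Multiplying the contributions: [kg·m/s²] · [m]
Adding exponents of each base unit: kg: 1, m: 2, s: -2
SI base units of torque: kg·m²/s²

Answer: kg·m²/s²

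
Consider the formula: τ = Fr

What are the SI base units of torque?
Units of each symbol in τ = Fr:
  F (force): kg·m/s²
  r (lever arm): m

Multiplying the contributions: [kg·m/s²] · [m]
Adding exponents of each base unit: kg: 1, m: 2, s: -2
SI base units of torque: kg·m²/s²

Answer: kg·m²/s²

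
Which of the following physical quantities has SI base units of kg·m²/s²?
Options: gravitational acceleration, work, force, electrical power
Checking the SI base units of each option:
  gravitational acceleration (g = GM/r²): m/s²  ✗
  work (W = Fd): kg·m²/s²  ✓ matches
  force (F = ma): kg·m/s²  ✗
  electrical power (P = IV): kg·m²/s³  ✗

Only work has units kg·m²/s².

Answer: work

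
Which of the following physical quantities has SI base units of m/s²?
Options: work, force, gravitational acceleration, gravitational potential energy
Checking the SI base units of each option:
  work (W = Fd): kg·m²/s²  ✗
  force (F = ma): kg·m/s²  ✗
  gravitational acceleration (g = GM/r²): m/s²  ✓ matches
  gravitational potential energy (U = -GMm/r): kg·m²/s²  ✗

Only gravitational acceleration has units m/s².

Answer: gravitational acceleration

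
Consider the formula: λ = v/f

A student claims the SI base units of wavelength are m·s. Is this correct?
Units of each symbol in λ = v/f:
  v (wave speed): m/s
  f (frequency): 1/s  → in the denominator, contributes s

Multiplying the contributions: [m/s] · [s]
Adding exponents of each base unit: m: 1
SI base units of wavelength: m

The claimed units m·s (exponents m: 1, s: 1) do not match the derived units m (exponents m: 1), so the claim is incorrect.

Answer: No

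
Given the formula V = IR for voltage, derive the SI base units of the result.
Units of each symbol in V = IR:
  I (current): A
  R (resistance, in ohms): kg·m²/(s³·A²)

Multiplying the contributions: [A] · [kg·m²/(s³·A²)]
Adding exponents of each base unit: kg: 1, m: 2, s: -3, A: -1
SI base units of voltage: kg·m²/(s³·A)

Answer: kg·m²/(s³·A)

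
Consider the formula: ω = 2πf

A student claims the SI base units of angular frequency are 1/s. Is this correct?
Units of each symbol in ω = 2πf:
  f (frequency): 1/s
  The factor 2π is dimensionless.

Multiplying the contributions: [1/s]
Adding exponents of each base unit: s: -1
SI base units of angular frequency: 1/s

The claimed units 1/s match the derived units, so the claim is correct.

Answer: Yes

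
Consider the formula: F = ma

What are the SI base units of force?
Units of each symbol in F = ma:
  m (mass): kg
  a (acceleration): m/s²

Multiplying the contributions: [kg] · [m/s²]
Adding exponents of each base unit: kg: 1, m: 1, s: -2
SI base units of force: kg·m/s²

Answer: kg·m/s²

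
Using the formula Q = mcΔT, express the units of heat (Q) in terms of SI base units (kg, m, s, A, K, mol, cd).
Units of each symbol in Q = mcΔT:
  m (mass): kg
  c (specific heat capacity, in J/(kg·K)): m²/(s²·K)
  ΔT (temperature change): K

Multiplying the contributions: [kg] · [m²/(s²·K)] · [K]
Adding exponents of each base unit: kg: 1, m: 2, s: -2
SI base units of heat: kg·m²/s²

Answer: kg·m²/s²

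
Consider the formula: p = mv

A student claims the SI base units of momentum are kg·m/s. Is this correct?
Units of each symbol in p = mv:
  m (mass): kg
  v (velocity): m/s

Multiplying the contributions: [kg] · [m/s]
Adding exponents of each base unit: kg: 1, m: 1, s: -1
SI base units of momentum: kg·m/s

The claimed units kg·m/s match the derived units, so the claim is correct.

Answer: Yes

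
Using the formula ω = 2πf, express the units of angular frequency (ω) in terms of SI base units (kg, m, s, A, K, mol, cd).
Units of each symbol in ω = 2πf:
  f (frequency): 1/s
  The factor 2π is dimensionless.

Multiplying the contributions: [1/s]
Adding exponents of each base unit: s: -1
SI base units of angular frequency: 1/s

Answer: 1/s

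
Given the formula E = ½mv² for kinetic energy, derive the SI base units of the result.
Units of each symbol in E = ½mv²:
  m (mass): kg
  v (speed): m/s  → to the power 2, contributes m²/s²
  The factor ½ is dimensionless.

Multiplying the contributions: [kg] · [m²/s²]
Adding exponents of each base unit: kg: 1, m: 2, s: -2
SI base units of kinetic energy: kg·m²/s²

Answer: kg·m²/s²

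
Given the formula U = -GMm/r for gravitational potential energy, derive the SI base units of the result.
Units of each symbol in U = -GMm/r:
  G (gravitational constant): m³/(kg·s²)
  M (mass): kg
  m (mass): kg
  r (distance): m  → in the denominator, contributes 1/m
  The minus sign does not affect the units.

Multiplying the contributions: [m³/(kg·s²)] · [kg] · [kg] · [1/m]
Adding exponents of each base unit: kg: 1, m: 2, s: -2
SI base units of gravitational potential energy: kg·m²/s²

Answer: kg·m²/s²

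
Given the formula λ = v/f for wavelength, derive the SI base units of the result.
Units of each symbol in λ = v/f:
  v (wave speed): m/s
  f (frequency): 1/s  → in the denominator, contributes s

Multiplying the contributions: [m/s] · [s]
Adding exponents of each base unit: m: 1
SI base units of wavelength: m

Answer: m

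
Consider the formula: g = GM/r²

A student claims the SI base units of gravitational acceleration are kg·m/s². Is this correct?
Units of each symbol in g = GM/r²:
  G (gravitational constant): m³/(kg·s²)
  M (mass): kg
  r (distance): m  → to the power 2 in the denominator, contributes 1/m²

Multiplying the contributions: [m³/(kg·s²)] · [kg] · [1/m²]
Adding exponents of each base unit: m: 1, s: -2
SI base units of gravitational acceleration: m/s²

The claimed units kg·m/s² (exponents kg: 1, m: 1, s: -2) do not match the derived units m/s² (exponents m: 1, s: -2), so the claim is incorrect.

Answer: No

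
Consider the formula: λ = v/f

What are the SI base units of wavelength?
Units of each symbol in λ = v/f:
  v (wave speed): m/s
  f (frequency): 1/s  → in the denominator, contributes s

Multiplying the contributions: [m/s] · [s]
Adding exponents of each base unit: m: 1
SI base units of wavelength: m

Answer: m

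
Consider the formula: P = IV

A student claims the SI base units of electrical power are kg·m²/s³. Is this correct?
Units of each symbol in P = IV:
  I (current): A
  V (voltage, in volts): kg·m²/(s³·A)

Multiplying the contributions: [A] · [kg·m²/(s³·A)]
Adding exponents of each base unit: kg: 1, m: 2, s: -3
SI base units of electrical power: kg·m²/s³

The claimed units kg·m²/s³ match the derived units, so the claim is correct.

Answer: Yes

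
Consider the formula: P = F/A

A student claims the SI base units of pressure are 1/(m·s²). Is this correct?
Units of each symbol in P = F/A:
  F (force): kg·m/s²
  A (area): m²  → in the denominator, contributes 1/m²

Multiplying the contributions: [kg·m/s²] · [1/m²]
Adding exponents of each base unit: kg: 1, m: -1, s: -2
SI base units of pressure: kg/(m·s²)

The claimed units 1/(m·s²) (exponents m: -1, s: -2) do not match the derived units kg/(m·s²) (exponents kg: 1, m: -1, s: -2), so the claim is incorrect.

Answer: No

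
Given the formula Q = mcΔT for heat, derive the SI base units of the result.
Units of each symbol in Q = mcΔT:
  m (mass): kg
  c (specific heat capacity, in J/(kg·K)): m²/(s²·K)
  ΔT (temperature change): K

Multiplying the contributions: [kg] · [m²/(s²·K)] · [K]
Adding exponents of each base unit: kg: 1, m: 2, s: -2
SI base units of heat: kg·m²/s²

Answer: kg·m²/s²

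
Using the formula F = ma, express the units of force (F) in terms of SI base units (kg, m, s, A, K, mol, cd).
Units of each symbol in F = ma:
  m (mass): kg
  a (acceleration): m/s²

Multiplying the contributions: [kg] · [m/s²]
Adding exponents of each base unit: kg: 1, m: 1, s: -2
SI base units of force: kg·m/s²

Answer: kg·m/s²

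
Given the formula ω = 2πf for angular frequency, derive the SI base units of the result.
Units of each symbol in ω = 2πf:
  f (frequency): 1/s
  The factor 2π is dimensionless.

Multiplying the contributions: [1/s]
Adding exponents of each base unit: s: -1
SI base units of angular frequency: 1/s

Answer: 1/s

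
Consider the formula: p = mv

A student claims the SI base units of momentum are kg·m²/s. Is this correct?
Units of each symbol in p = mv:
  m (mass): kg
  v (velocity): m/s

Multiplying the contributions: [kg] · [m/s]
Adding exponents of each base unit: kg: 1, m: 1, s: -1
SI base units of momentum: kg·m/s

The claimed units kg·m²/s (exponents kg: 1, m: 2, s: -1) do not match the derived units kg·m/s (exponents kg: 1, m: 1, s: -1), so the claim is incorrect.

Answer: No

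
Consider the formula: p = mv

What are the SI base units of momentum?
Units of each symbol in p = mv:
  m (mass): kg
  v (velocity): m/s

Multiplying the contributions: [kg] · [m/s]
Adding exponents of each base unit: kg: 1, m: 1, s: -1
SI base units of momentum: kg·m/s

Answer: kg·m/s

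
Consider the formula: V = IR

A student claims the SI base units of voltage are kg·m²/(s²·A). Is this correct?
Units of each symbol in V = IR:
  I (current): A
  R (resistance, in ohms): kg·m²/(s³·A²)

Multiplying the contributions: [A] · [kg·m²/(s³·A²)]
Adding exponents of each base unit: kg: 1, m: 2, s: -3, A: -1
SI base units of voltage: kg·m²/(s³·A)

The claimed units kg·m²/(s²·A) (exponents kg: 1, m: 2, s: -2, A: -1) do not match the derived units kg·m²/(s³·A) (exponents kg: 1, m: 2, s: -3, A: -1), so the claim is incorrect.

Answer: No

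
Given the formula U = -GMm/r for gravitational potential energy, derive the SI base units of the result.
Units of each symbol in U = -GMm/r:
  G (gravitational constant): m³/(kg·s²)
  M (mass): kg
  m (mass): kg
  r (distance): m  → in the denominator, contributes 1/m
  The minus sign does not affect the units.

Multiplying the contributions: [m³/(kg·s²)] · [kg] · [kg] · [1/m]
Adding exponents of each base unit: kg: 1, m: 2, s: -2
SI base units of gravitational potential energy: kg·m²/s²

Answer: kg·m²/s²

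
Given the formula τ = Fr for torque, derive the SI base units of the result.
Units of each symbol in τ = Fr:
  F (force): kg·m/s²
  r (lever arm): m

Multiplying the contributions: [kg·m/s²] · [m]
Adding exponents of each base unit: kg: 1, m: 2, s: -2
SI base units of torque: kg·m²/s²

Answer: kg·m²/s²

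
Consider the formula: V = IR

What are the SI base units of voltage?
Units of each symbol in V = IR:
  I (current): A
  R (resistance, in ohms): kg·m²/(s³·A²)

Multiplying the contributions: [A] · [kg·m²/(s³·A²)]
Adding exponents of each base unit: kg: 1, m: 2, s: -3, A: -1
SI base units of voltage: kg·m²/(s³·A)

Answer: kg·m²/(s³·A)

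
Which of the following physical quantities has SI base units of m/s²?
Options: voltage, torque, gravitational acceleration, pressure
Checking the SI base units of each option:
  voltage (V = IR): kg·m²/(s³·A)  ✗
  torque (τ = Fr): kg·m²/s²  ✗
  gravitational acceleration (g = GM/r²): m/s²  ✓ matches
  pressure (P = F/A): kg/(m·s²)  ✗

Only gravitational acceleration has units m/s².

Answer: gravitational acceleration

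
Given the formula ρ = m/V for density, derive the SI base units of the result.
Units of each symbol in ρ = m/V:
  m (mass): kg
  V (volume): m³  → in the denominator, contributes 1/m³

Multiplying the contributions: [kg] · [1/m³]
Adding exponents of each base unit: kg: 1, m: -3
SI base units of density: kg/m³

Answer: kg/m³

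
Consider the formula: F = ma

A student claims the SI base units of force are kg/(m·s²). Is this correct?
Units of each symbol in F = ma:
  m (mass): kg
  a (acceleration): m/s²

Multiplying the contributions: [kg] · [m/s²]
Adding exponents of each base unit: kg: 1, m: 1, s: -2
SI base units of force: kg·m/s²

The claimed units kg/(m·s²) (exponents kg: 1, m: -1, s: -2) do not match the derived units kg·m/s² (exponents kg: 1, m: 1, s: -2), so the claim is incorrect.

Answer: No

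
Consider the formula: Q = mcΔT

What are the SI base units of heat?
Units of each symbol in Q = mcΔT:
  m (mass): kg
  c (specific heat capacity, in J/(kg·K)): m²/(s²·K)
  ΔT (temperature change): K

Multiplying the contributions: [kg] · [m²/(s²·K)] · [K]
Adding exponents of each base unit: kg: 1, m: 2, s: -2
SI base units of heat: kg·m²/s²

Answer: kg·m²/s²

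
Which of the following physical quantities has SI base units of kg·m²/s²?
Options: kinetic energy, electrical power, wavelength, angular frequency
Checking the SI base units of each option:
  kinetic energy (E = ½mv²): kg·m²/s²  ✓ matches
  electrical power (P = IV): kg·m²/s³  ✗
  wavelength (λ = v/f): m  ✗
  angular frequency (ω = 2πf): 1/s  ✗

Only kinetic energy has units kg·m²/s².

Answer: kinetic energy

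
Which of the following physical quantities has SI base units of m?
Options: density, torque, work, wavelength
Checking the SI base units of each option:
  density (ρ = m/V): kg/m³  ✗
  torque (τ = Fr): kg·m²/s²  ✗
  work (W = Fd): kg·m²/s²  ✗
  wavelength (λ = v/f): m  ✓ matches

Only wavelength has units m.

Answer: wavelength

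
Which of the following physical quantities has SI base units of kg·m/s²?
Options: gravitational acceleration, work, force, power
Checking the SI base units of each option:
  gravitational acceleration (g = GM/r²): m/s²  ✗
  work (W = Fd): kg·m²/s²  ✗
  force (F = ma): kg·m/s²  ✓ matches
  power (P = W/t): kg·m²/s³  ✗

Only force has units kg·m/s².

Answer: force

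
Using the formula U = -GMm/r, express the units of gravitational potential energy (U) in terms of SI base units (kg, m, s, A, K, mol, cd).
Units of each symbol in U = -GMm/r:
  G (gravitational constant): m³/(kg·s²)
  M (mass): kg
  m (mass): kg
  r (distance): m  → in the denominator, contributes 1/m
  The minus sign does not affect the units.

Multiplying the contributions: [m³/(kg·s²)] · [kg] · [kg] · [1/m]
Adding exponents of each base unit: kg: 1, m: 2, s: -2
SI base units of gravitational potential energy: kg·m²/s²

Answer: kg·m²/s²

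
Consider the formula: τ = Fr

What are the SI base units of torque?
Units of each symbol in τ = Fr:
  F (force): kg·m/s²
  r (lever arm): m

Multiplying the contributions: [kg·m/s²] · [m]
Adding exponents of each base unit: kg: 1, m: 2, s: -2
SI base units of torque: kg·m²/s²

Answer: kg·m²/s²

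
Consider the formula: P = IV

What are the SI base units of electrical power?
Units of each symbol in P = IV:
  I (current): A
  V (voltage, in volts): kg·m²/(s³·A)

Multiplying the contributions: [A] · [kg·m²/(s³·A)]
Adding exponents of each base unit: kg: 1, m: 2, s: -3
SI base units of electrical power: kg·m²/s³

Answer: kg·m²/s³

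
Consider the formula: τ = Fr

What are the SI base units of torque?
Units of each symbol in τ = Fr:
  F (force): kg·m/s²
  r (lever arm): m

Multiplying the contributions: [kg·m/s²] · [m]
Adding exponents of each base unit: kg: 1, m: 2, s: -2
SI base units of torque: kg·m²/s²

Answer: kg·m²/s²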